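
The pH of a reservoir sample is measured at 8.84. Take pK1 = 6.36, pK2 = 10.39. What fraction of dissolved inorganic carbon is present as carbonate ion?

α₂ = 0.0273

α₂ = 1 / (1 + [H⁺]/K2 + [H⁺]²/(K1K2)) = 1 / (1 + 10^+1.55 + 10^-0.93)
   = 1 / (1 + 35.481 + 0.11749) = 1/36.599 = 0.02732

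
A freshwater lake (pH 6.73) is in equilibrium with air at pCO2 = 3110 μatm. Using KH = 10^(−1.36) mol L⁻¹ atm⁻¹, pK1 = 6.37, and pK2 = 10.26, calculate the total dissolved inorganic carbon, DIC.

DIC = 0.447 mmol/L

[CO2*] = KH · pCO2 = 10^(−1.36) × 3110×10^-6 = 1.358×10^-4 mol/L
α₀ = 1/(1 + K1/[H⁺] + K1K2/[H⁺]²) = 1/(1 + 10^+0.36 + 10^-3.17) = 0.3038
DIC = [CO2*]/α₀ = 1.358×10^-4 / 0.3038 = 0.447 mmol/L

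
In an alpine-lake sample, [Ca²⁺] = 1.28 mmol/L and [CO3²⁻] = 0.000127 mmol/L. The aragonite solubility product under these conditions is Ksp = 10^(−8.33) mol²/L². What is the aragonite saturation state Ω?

Ω = 0.0348

Ksp = 10^(−8.33) = 4.677×10^-9
Ω = [Ca²⁺][CO3²⁻]/Ksp = (1.28×10^-3)(0.000127×10^-3) / 4.677×10^-9 = 0.0348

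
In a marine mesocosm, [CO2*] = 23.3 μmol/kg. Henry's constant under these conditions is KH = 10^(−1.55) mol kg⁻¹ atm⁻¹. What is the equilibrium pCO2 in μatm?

KH = 10^(−1.55) = 2.818×10^-2 mol kg⁻¹ atm⁻¹
pCO2 = [CO2*]/KH = 23.3×10^-6 / 2.818×10^-2 = 8.27×10^-4 atm = 827 μatm

pCO2 = 827 μatm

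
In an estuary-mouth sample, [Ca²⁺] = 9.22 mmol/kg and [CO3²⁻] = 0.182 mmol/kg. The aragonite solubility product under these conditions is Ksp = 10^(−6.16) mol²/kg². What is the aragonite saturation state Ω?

Ksp = 10^(−6.16) = 6.918×10^-7
Ω = [Ca²⁺][CO3²⁻]/Ksp = (9.22×10^-3)(0.182×10^-3) / 6.918×10^-7 = 2.43

Ω = 2.43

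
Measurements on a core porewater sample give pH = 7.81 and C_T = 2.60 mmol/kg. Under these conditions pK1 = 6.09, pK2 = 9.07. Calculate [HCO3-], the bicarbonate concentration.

[HCO3⁻] = 2.42 mmol/kg

α₁ = 1 / (1 + [H⁺]/K1 + K2/[H⁺]) = 1 / (1 + 10^-1.72 + 10^-1.26)
   = 1 / (1 + 0.019055 + 0.054954) = 1/1.0740 = 0.9311
[HCO3⁻] = α₁ × DIC = 0.9311 × 2.60 = 2.42 mmol/kg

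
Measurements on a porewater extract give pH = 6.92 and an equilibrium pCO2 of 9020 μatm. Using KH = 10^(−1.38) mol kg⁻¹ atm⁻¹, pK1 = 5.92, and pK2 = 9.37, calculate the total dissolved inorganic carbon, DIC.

[CO2*] = KH · pCO2 = 10^(−1.38) × 9020×10^-6 = 3.760×10^-4 mol/kg
α₀ = 1/(1 + K1/[H⁺] + K1K2/[H⁺]²) = 1/(1 + 10^+1.00 + 10^-1.45) = 0.09062
DIC = [CO2*]/α₀ = 3.760×10^-4 / 0.09062 = 4.15 mmol/kg

DIC = 4.15 mmol/kg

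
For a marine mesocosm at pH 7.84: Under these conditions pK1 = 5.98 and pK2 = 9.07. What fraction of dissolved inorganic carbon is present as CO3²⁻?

α₂ = 0.0549

α₂ = 1 / (1 + [H⁺]/K2 + [H⁺]²/(K1K2)) = 1 / (1 + 10^+1.23 + 10^-0.63)
   = 1 / (1 + 16.982 + 0.23442) = 1/18.217 = 0.05489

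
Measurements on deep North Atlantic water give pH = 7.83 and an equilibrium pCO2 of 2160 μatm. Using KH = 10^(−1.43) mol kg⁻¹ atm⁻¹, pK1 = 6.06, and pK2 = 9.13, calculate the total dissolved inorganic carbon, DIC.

DIC = 5.04 mmol/kg

[CO2*] = KH · pCO2 = 10^(−1.43) × 2160×10^-6 = 8.025×10^-5 mol/kg
α₀ = 1/(1 + K1/[H⁺] + K1K2/[H⁺]²) = 1/(1 + 10^+1.77 + 10^+0.47) = 0.01591
DIC = [CO2*]/α₀ = 8.025×10^-5 / 0.01591 = 5.04 mmol/kg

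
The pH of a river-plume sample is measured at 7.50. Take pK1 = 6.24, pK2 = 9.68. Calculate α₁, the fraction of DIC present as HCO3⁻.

α₁ = 0.942

α₁ = 1 / (1 + [H⁺]/K1 + K2/[H⁺]) = 1 / (1 + 10^-1.26 + 10^-2.18)
   = 1 / (1 + 0.054954 + 0.0066069) = 1/1.0616 = 0.9420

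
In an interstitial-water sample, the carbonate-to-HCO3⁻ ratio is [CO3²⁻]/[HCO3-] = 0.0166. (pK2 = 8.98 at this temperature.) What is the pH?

From K2 = [H⁺][CO3²⁻]/[HCO3-]:  pH = pK2 + log₁₀([CO3²⁻]/[HCO3-])
log₁₀(0.0166) = -1.780
pH = 8.98 + (-1.780) = 7.20

pH = 7.20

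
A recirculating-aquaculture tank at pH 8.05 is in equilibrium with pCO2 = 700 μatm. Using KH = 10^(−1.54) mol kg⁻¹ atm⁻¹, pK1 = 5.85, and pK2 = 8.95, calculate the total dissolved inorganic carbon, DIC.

[CO2*] = KH · pCO2 = 10^(−1.54) × 700×10^-6 = 2.019×10^-5 mol/kg
α₀ = 1/(1 + K1/[H⁺] + K1K2/[H⁺]²) = 1/(1 + 10^+2.20 + 10^+1.30) = 0.005573
DIC = [CO2*]/α₀ = 2.019×10^-5 / 0.005573 = 3.62 mmol/kg

DIC = 3.62 mmol/kg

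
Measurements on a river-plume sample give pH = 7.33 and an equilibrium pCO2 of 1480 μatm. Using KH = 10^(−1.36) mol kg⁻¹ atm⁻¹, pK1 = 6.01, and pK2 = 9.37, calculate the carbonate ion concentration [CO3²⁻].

[CO2*] = KH · pCO2 = 10^(−1.36) × 1480×10^-6 = 6.460×10^-5 mol/kg
α₀ = 1/(1 + K1/[H⁺] + K1K2/[H⁺]²) = 1/(1 + 10^+1.32 + 10^-0.72) = 0.04528
DIC = [CO2*]/α₀ = 6.460×10^-5 / 0.04528 = 1.427 mmol/kg
[CO3²⁻] = α₂·DIC; α₂ = 0.008628, so [CO3²⁻] = 0.008628 × 1.427 = 0.0123 mmol/kg = 12.3 μmol/kg

[CO3²⁻] = 12.3 μmol/kg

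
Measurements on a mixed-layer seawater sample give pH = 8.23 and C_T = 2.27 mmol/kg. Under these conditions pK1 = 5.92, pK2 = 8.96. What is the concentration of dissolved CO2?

[CO2*] = 9.33 μmol/kg

α₀ = 1 / (1 + K1/[H⁺] + K1K2/[H⁺]²) = 1 / (1 + 10^+2.31 + 10^+1.58)
   = 1 / (1 + 204.17 + 38.019) = 1/243.19 = 0.004112
[CO2*] = α₀ × DIC = 0.004112 × 2.27 = 0.00933 mmol/kg = 9.33 μmol/kg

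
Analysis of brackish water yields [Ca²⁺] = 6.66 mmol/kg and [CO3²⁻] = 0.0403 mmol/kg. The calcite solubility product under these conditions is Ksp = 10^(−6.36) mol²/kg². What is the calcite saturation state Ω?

Ω = 0.615

Ksp = 10^(−6.36) = 4.365×10^-7
Ω = [Ca²⁺][CO3²⁻]/Ksp = (6.66×10^-3)(0.0403×10^-3) / 4.365×10^-7 = 0.615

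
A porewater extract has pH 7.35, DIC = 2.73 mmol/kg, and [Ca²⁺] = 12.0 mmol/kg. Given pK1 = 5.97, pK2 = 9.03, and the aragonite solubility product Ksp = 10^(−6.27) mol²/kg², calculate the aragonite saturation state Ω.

α₂ = 1 / (1 + [H⁺]/K2 + [H⁺]²/(K1K2)) = 1 / (1 + 10^+1.68 + 10^+0.30)
   = 1 / (1 + 47.863 + 1.9953) = 1/50.858 = 0.01966
[CO3²⁻] = α₂ × DIC = 0.01966 × 2.73 = 0.05368 mmol/kg
Ksp = 10^(−6.27) = 5.370×10^-7
Ω = [Ca²⁺][CO3²⁻]/Ksp = (12.0×10^-3)(5.368×10^-5) / 5.370×10^-7 = 1.20

Ω = 1.20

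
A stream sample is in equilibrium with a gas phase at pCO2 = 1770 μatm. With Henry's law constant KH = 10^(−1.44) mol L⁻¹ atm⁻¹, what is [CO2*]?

[CO2*] = 64.3 μmol/L

KH = 10^(−1.44) = 3.631×10^-2 mol L⁻¹ atm⁻¹
[CO2*] = KH · pCO2 = 3.631×10^-2 × 1770×10^-6 atm = 6.43×10^-5 mol/L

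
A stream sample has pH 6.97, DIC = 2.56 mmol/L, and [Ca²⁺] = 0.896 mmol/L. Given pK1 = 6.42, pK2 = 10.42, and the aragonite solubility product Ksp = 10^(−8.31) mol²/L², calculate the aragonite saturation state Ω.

α₂ = 1 / (1 + [H⁺]/K2 + [H⁺]²/(K1K2)) = 1 / (1 + 10^+3.45 + 10^+2.90)
   = 1 / (1 + 2818.4 + 794.33) = 1/3613.7 = 0.0002767
[CO3²⁻] = α₂ × DIC = 0.0002767 × 2.56 = 0.0007084 mmol/L = 0.7084 μmol/L
Ksp = 10^(−8.31) = 4.898×10^-9
Ω = [Ca²⁺][CO3²⁻]/Ksp = (0.896×10^-3)(7.084×10^-7) / 4.898×10^-9 = 0.130

Ω = 0.130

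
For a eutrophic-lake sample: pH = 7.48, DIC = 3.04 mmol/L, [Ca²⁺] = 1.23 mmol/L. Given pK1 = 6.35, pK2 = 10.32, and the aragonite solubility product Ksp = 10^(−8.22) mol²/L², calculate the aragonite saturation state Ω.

α₂ = 1 / (1 + [H⁺]/K2 + [H⁺]²/(K1K2)) = 1 / (1 + 10^+2.84 + 10^+1.71)
   = 1 / (1 + 691.83 + 51.286) = 1/744.12 = 0.001344
[CO3²⁻] = α₂ × DIC = 0.001344 × 3.04 = 0.004085 mmol/L = 4.085 μmol/L
Ksp = 10^(−8.22) = 6.026×10^-9
Ω = [Ca²⁺][CO3²⁻]/Ksp = (1.23×10^-3)(4.085×10^-6) / 6.026×10^-9 = 0.834

Ω = 0.834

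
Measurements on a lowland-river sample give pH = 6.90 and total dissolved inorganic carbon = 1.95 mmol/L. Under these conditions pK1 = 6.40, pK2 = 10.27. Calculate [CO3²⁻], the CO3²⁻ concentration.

[CO3²⁻] = 0.632 μmol/L

α₂ = 1 / (1 + [H⁺]/K2 + [H⁺]²/(K1K2)) = 1 / (1 + 10^+3.37 + 10^+2.87)
   = 1 / (1 + 2344.2 + 741.31) = 1/3086.5 = 0.0003240
[CO3²⁻] = α₂ × DIC = 0.0003240 × 1.95 = 0.000632 mmol/L = 0.632 μmol/L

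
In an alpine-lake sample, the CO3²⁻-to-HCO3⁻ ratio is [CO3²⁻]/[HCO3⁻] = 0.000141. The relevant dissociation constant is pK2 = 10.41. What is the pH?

pH = 6.56

From K2 = [H⁺][CO3²⁻]/[HCO3⁻]:  pH = pK2 + log₁₀([CO3²⁻]/[HCO3⁻])
log₁₀(0.000141) = -3.851
pH = 10.41 + (-3.851) = 6.56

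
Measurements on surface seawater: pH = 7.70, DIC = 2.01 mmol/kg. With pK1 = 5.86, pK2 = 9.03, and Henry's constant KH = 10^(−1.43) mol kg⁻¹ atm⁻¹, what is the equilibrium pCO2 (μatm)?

pCO2 = 737 μatm

α₀ = 1 / (1 + K1/[H⁺] + K1K2/[H⁺]²) = 1 / (1 + 10^+1.84 + 10^+0.51)
   = 1 / (1 + 69.183 + 3.2359) = 1/73.419 = 0.01362
[CO2*] = α₀ × DIC = 0.01362 × 2.01 = 0.02738 mmol/kg
pCO2 = [CO2*]/KH = 2.738×10^-5 / 3.715×10^-2 = 737 μatm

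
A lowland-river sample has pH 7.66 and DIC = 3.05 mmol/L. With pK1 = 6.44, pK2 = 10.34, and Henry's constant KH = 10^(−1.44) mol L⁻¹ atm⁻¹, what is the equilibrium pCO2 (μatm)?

α₀ = 1 / (1 + K1/[H⁺] + K1K2/[H⁺]²) = 1 / (1 + 10^+1.22 + 10^-1.46)
   = 1 / (1 + 16.596 + 0.034674) = 1/17.631 = 0.05672
[CO2*] = α₀ × DIC = 0.05672 × 3.05 = 0.1730 mmol/L
pCO2 = [CO2*]/KH = 1.730×10^-4 / 3.631×10^-2 = 4760 μatm

pCO2 = 4760 μatm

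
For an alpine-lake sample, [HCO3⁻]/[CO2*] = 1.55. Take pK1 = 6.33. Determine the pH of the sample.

pH = 6.52

From K1 = [H⁺][HCO3⁻]/[CO2*]:  pH = pK1 + log₁₀([HCO3⁻]/[CO2*])
log₁₀(1.55) = +0.190
pH = 6.33 + (+0.190) = 6.52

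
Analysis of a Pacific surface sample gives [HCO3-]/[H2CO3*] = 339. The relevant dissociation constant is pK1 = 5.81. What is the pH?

From K1 = [H⁺][HCO3-]/[H2CO3*]:  pH = pK1 + log₁₀([HCO3-]/[H2CO3*])
log₁₀(339) = +2.530
pH = 5.81 + (+2.530) = 8.34

pH = 8.34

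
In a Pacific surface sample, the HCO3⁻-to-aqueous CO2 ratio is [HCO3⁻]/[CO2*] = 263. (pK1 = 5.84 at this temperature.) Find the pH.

pH = 8.26

From K1 = [H⁺][HCO3⁻]/[CO2*]:  pH = pK1 + log₁₀([HCO3⁻]/[CO2*])
log₁₀(263) = +2.420
pH = 5.84 + (+2.420) = 8.26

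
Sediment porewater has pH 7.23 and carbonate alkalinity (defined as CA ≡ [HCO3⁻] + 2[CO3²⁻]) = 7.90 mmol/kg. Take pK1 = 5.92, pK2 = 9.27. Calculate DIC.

CA = [HCO3⁻] + 2[CO3²⁻] = (α₁ + 2α₂)·DIC
At pH 7.23: [H⁺]/K1 = 10^-1.31 = 0.048978, K2/[H⁺] = 10^-2.04 = 0.0091201
α₁ = 1/(1 + 0.048978 + 0.0091201) = 1/1.0581 = 0.9451; α₂ = α₁·K2/[H⁺] = 0.008619
α₁ + 2α₂ = 0.9623
DIC = CA / (α₁ + 2α₂) = 7.90 / 0.9623 = 8.21 mmol/kg

DIC = 8.21 mmol/kg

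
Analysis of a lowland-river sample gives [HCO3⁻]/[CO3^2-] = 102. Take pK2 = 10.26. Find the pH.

pH = 8.25

From K2 = [H⁺][CO3^2-]/[HCO3⁻]:  pH = pK2 − log₁₀([HCO3⁻]/[CO3^2-])
log₁₀(102) = +2.009
pH = 10.26 − (+2.009) = 8.25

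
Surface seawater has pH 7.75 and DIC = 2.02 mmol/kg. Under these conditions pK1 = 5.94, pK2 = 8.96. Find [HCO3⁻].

α₁ = 1 / (1 + [H⁺]/K1 + K2/[H⁺]) = 1 / (1 + 10^-1.81 + 10^-1.21)
   = 1 / (1 + 0.015488 + 0.061660) = 1/1.0771 = 0.9284
[HCO3⁻] = α₁ × DIC = 0.9284 × 2.02 = 1.88 mmol/kg

[HCO3⁻] = 1.88 mmol/kg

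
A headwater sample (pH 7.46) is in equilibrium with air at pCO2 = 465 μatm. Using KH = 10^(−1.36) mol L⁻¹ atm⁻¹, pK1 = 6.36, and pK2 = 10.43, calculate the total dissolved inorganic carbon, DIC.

DIC = 0.276 mmol/L

[CO2*] = KH · pCO2 = 10^(−1.36) × 465×10^-6 = 2.030×10^-5 mol/L
α₀ = 1/(1 + K1/[H⁺] + K1K2/[H⁺]²) = 1/(1 + 10^+1.10 + 10^-1.87) = 0.07351
DIC = [CO2*]/α₀ = 2.030×10^-5 / 0.07351 = 0.276 mmol/L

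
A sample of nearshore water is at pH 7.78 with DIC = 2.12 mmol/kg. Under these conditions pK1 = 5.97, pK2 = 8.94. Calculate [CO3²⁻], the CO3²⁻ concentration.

α₂ = 1 / (1 + [H⁺]/K2 + [H⁺]²/(K1K2)) = 1 / (1 + 10^+1.16 + 10^-0.65)
   = 1 / (1 + 14.454 + 0.22387) = 1/15.678 = 0.06378
[CO3²⁻] = α₂ × DIC = 0.06378 × 2.12 = 0.135 mmol/kg

[CO3²⁻] = 0.135 mmol/kg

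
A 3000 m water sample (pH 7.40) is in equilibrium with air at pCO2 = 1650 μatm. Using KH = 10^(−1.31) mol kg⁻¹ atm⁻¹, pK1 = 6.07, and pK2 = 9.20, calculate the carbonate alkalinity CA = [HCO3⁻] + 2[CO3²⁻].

[CO2*] = KH · pCO2 = 10^(−1.31) × 1650×10^-6 = 8.081×10^-5 mol/kg
α₀ = 1/(1 + K1/[H⁺] + K1K2/[H⁺]²) = 1/(1 + 10^+1.33 + 10^-0.47) = 0.04402
DIC = [CO2*]/α₀ = 8.081×10^-5 / 0.04402 = 1.836 mmol/kg
CA = (α₁ + 2α₂)·DIC = (0.9411 + 2×0.01491) × 1.836 = 1.78 mmol/kg

CA = 1.78 mmol/kg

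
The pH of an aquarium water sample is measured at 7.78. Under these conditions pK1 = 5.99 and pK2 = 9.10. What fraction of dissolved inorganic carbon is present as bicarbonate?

α₁ = 1 / (1 + [H⁺]/K1 + K2/[H⁺]) = 1 / (1 + 10^-1.79 + 10^-1.32)
   = 1 / (1 + 0.016218 + 0.047863) = 1/1.0641 = 0.9398

α₁ = 0.940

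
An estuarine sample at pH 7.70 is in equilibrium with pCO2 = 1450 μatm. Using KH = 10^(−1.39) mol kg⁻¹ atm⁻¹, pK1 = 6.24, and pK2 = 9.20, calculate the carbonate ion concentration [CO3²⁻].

[CO2*] = KH · pCO2 = 10^(−1.39) × 1450×10^-6 = 5.907×10^-5 mol/kg
α₀ = 1/(1 + K1/[H⁺] + K1K2/[H⁺]²) = 1/(1 + 10^+1.46 + 10^-0.04) = 0.03252
DIC = [CO2*]/α₀ = 5.907×10^-5 / 0.03252 = 1.817 mmol/kg
[CO3²⁻] = α₂·DIC; α₂ = 0.02966, so [CO3²⁻] = 0.02966 × 1.817 = 0.0539 mmol/kg

[CO3²⁻] = 0.0539 mmol/kg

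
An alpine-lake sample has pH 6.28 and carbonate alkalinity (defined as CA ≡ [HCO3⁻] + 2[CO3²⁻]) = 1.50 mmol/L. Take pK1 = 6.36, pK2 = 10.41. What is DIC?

DIC = 3.30 mmol/L

CA = [HCO3⁻] + 2[CO3²⁻] = (α₁ + 2α₂)·DIC
At pH 6.28: [H⁺]/K1 = 10^0.08 = 1.2023, K2/[H⁺] = 10^-4.13 = 7.4131×10^-5
α₁ = 1/(1 + 1.2023 + 7.4131×10^-5) = 1/2.2023 = 0.4541; α₂ = α₁·K2/[H⁺] = 3.366×10^-5
α₁ + 2α₂ = 0.4541
DIC = CA / (α₁ + 2α₂) = 1.50 / 0.4541 = 3.30 mmol/L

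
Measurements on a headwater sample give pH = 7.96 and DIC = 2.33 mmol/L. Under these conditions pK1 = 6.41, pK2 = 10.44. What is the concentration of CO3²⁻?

α₂ = 1 / (1 + [H⁺]/K2 + [H⁺]²/(K1K2)) = 1 / (1 + 10^+2.48 + 10^+0.93)
   = 1 / (1 + 302.00 + 8.5114) = 1/311.51 = 0.003210
[CO3²⁻] = α₂ × DIC = 0.003210 × 2.33 = 0.00748 mmol/L = 7.48 μmol/L

[CO3²⁻] = 7.48 μmol/L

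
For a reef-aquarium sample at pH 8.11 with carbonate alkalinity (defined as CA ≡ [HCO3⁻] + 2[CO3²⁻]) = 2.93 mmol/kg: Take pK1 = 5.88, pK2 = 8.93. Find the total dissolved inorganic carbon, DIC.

CA = [HCO3⁻] + 2[CO3²⁻] = (α₁ + 2α₂)·DIC
At pH 8.11: [H⁺]/K1 = 10^-2.23 = 0.0058884, K2/[H⁺] = 10^-0.82 = 0.15136
α₁ = 1/(1 + 0.0058884 + 0.15136) = 1/1.1572 = 0.8641; α₂ = α₁·K2/[H⁺] = 0.1308
α₁ + 2α₂ = 1.1257
DIC = CA / (α₁ + 2α₂) = 2.93 / 1.1257 = 2.60 mmol/kg

DIC = 2.60 mmol/kg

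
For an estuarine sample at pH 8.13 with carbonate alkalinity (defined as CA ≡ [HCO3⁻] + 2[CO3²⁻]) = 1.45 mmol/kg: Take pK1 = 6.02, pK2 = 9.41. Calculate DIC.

CA = [HCO3⁻] + 2[CO3²⁻] = (α₁ + 2α₂)·DIC
At pH 8.13: [H⁺]/K1 = 10^-2.11 = 0.0077625, K2/[H⁺] = 10^-1.28 = 0.052481
α₁ = 1/(1 + 0.0077625 + 0.052481) = 1/1.0602 = 0.9432; α₂ = α₁·K2/[H⁺] = 0.04950
α₁ + 2α₂ = 1.0422
DIC = CA / (α₁ + 2α₂) = 1.45 / 1.0422 = 1.39 mmol/kg

DIC = 1.39 mmol/kg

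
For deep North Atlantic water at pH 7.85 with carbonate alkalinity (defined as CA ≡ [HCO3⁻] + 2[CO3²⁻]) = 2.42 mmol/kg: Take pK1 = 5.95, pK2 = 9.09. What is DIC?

DIC = 2.32 mmol/kg

CA = [HCO3⁻] + 2[CO3²⁻] = (α₁ + 2α₂)·DIC
At pH 7.85: [H⁺]/K1 = 10^-1.90 = 0.012589, K2/[H⁺] = 10^-1.24 = 0.057544
α₁ = 1/(1 + 0.012589 + 0.057544) = 1/1.0701 = 0.9345; α₂ = α₁·K2/[H⁺] = 0.05377
α₁ + 2α₂ = 1.0420
DIC = CA / (α₁ + 2α₂) = 2.42 / 1.0420 = 2.32 mmol/kg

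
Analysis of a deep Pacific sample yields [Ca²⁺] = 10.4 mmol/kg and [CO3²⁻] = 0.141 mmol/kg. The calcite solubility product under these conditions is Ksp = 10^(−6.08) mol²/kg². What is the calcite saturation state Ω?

Ω = 1.76

Ksp = 10^(−6.08) = 8.318×10^-7
Ω = [Ca²⁺][CO3²⁻]/Ksp = (10.4×10^-3)(0.141×10^-3) / 8.318×10^-7 = 1.76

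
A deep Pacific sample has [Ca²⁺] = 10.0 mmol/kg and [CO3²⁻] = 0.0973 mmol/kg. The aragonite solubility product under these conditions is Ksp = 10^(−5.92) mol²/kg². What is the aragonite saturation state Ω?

Ω = 0.809

Ksp = 10^(−5.92) = 1.202×10^-6
Ω = [Ca²⁺][CO3²⁻]/Ksp = (10.0×10^-3)(0.0973×10^-3) / 1.202×10^-6 = 0.809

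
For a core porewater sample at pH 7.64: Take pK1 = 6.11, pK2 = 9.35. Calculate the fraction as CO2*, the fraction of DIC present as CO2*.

α₀ = 1 / (1 + K1/[H⁺] + K1K2/[H⁺]²) = 1 / (1 + 10^+1.53 + 10^-0.18)
   = 1 / (1 + 33.884 + 0.66069) = 1/35.545 = 0.02813

α₀ = 0.0281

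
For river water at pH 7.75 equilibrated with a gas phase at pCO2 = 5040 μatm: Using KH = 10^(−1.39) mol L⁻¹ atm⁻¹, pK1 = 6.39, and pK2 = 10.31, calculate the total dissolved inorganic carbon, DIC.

DIC = 4.92 mmol/L

[CO2*] = KH · pCO2 = 10^(−1.39) × 5040×10^-6 = 2.053×10^-4 mol/L
α₀ = 1/(1 + K1/[H⁺] + K1K2/[H⁺]²) = 1/(1 + 10^+1.36 + 10^-1.20) = 0.04172
DIC = [CO2*]/α₀ = 2.053×10^-4 / 0.04172 = 4.92 mmol/L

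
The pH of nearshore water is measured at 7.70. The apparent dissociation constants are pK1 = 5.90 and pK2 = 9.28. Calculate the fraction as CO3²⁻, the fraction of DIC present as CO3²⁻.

α₂ = 0.0252

α₂ = 1 / (1 + [H⁺]/K2 + [H⁺]²/(K1K2)) = 1 / (1 + 10^+1.58 + 10^-0.22)
   = 1 / (1 + 38.019 + 0.60256) = 1/39.621 = 0.02524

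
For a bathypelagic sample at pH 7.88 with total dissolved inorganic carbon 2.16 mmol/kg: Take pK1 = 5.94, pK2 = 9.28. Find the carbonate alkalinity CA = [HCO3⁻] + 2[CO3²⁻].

CA = 2.22 mmol/kg

CA = [HCO3⁻] + 2[CO3²⁻] = (α₁ + 2α₂)·DIC
At pH 7.88: [H⁺]/K1 = 10^-1.94 = 0.011482, K2/[H⁺] = 10^-1.40 = 0.039811
α₁ = 1/(1 + 0.011482 + 0.039811) = 1/1.0513 = 0.9512; α₂ = α₁·K2/[H⁺] = 0.03787
α₁ + 2α₂ = 1.0269
CA = 1.0269 × 2.16 = 2.22 mmol/kg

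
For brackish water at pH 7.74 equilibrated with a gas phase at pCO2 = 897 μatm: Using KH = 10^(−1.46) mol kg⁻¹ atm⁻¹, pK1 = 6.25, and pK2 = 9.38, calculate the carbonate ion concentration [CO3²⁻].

[CO3²⁻] = 0.0220 mmol/kg

[CO2*] = KH · pCO2 = 10^(−1.46) × 897×10^-6 = 3.110×10^-5 mol/kg
α₀ = 1/(1 + K1/[H⁺] + K1K2/[H⁺]²) = 1/(1 + 10^+1.49 + 10^-0.15) = 0.03066
DIC = [CO2*]/α₀ = 3.110×10^-5 / 0.03066 = 1.014 mmol/kg
[CO3²⁻] = α₂·DIC; α₂ = 0.02171, so [CO3²⁻] = 0.02171 × 1.014 = 0.0220 mmol/kg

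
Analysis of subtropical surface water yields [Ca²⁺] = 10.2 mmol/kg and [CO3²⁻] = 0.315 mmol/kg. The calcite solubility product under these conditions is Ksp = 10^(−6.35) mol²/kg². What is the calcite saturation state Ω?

Ksp = 10^(−6.35) = 4.467×10^-7
Ω = [Ca²⁺][CO3²⁻]/Ksp = (10.2×10^-3)(0.315×10^-3) / 4.467×10^-7 = 7.19

Ω = 7.19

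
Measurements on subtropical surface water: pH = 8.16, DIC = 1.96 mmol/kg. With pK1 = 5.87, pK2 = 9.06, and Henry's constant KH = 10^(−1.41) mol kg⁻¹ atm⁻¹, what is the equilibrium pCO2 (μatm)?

α₀ = 1 / (1 + K1/[H⁺] + K1K2/[H⁺]²) = 1 / (1 + 10^+2.29 + 10^+1.39)
   = 1 / (1 + 194.98 + 24.547) = 1/220.53 = 0.004534
[CO2*] = α₀ × DIC = 0.004534 × 1.96 = 0.008888 mmol/kg = 8.888 μmol/kg
pCO2 = [CO2*]/KH = 8.888×10^-6 / 3.890×10^-2 = 228 μatm

pCO2 = 228 μatm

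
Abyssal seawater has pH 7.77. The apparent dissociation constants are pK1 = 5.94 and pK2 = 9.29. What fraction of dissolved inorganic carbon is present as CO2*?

α₀ = 1 / (1 + K1/[H⁺] + K1K2/[H⁺]²) = 1 / (1 + 10^+1.83 + 10^+0.31)
   = 1 / (1 + 67.608 + 2.0417) = 1/70.650 = 0.01415

α₀ = 0.0142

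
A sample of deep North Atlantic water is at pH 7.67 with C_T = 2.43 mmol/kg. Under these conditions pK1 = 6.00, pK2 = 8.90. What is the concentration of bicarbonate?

[HCO3⁻] = 2.25 mmol/kg

α₁ = 1 / (1 + [H⁺]/K1 + K2/[H⁺]) = 1 / (1 + 10^-1.67 + 10^-1.23)
   = 1 / (1 + 0.021380 + 0.058884) = 1/1.0803 = 0.9257
[HCO3⁻] = α₁ × DIC = 0.9257 × 2.43 = 2.25 mmol/kg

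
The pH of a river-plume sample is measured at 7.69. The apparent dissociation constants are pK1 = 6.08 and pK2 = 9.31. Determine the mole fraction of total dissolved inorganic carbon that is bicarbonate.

α₁ = 1 / (1 + [H⁺]/K1 + K2/[H⁺]) = 1 / (1 + 10^-1.61 + 10^-1.62)
   = 1 / (1 + 0.024547 + 0.023988) = 1/1.0485 = 0.9537

α₁ = 0.954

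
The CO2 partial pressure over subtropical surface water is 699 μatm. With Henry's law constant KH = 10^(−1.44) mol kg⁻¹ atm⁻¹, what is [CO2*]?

KH = 10^(−1.44) = 3.631×10^-2 mol kg⁻¹ atm⁻¹
[CO2*] = KH · pCO2 = 3.631×10^-2 × 699×10^-6 atm = 2.54×10^-5 mol/kg

[CO2*] = 25.4 μmol/kg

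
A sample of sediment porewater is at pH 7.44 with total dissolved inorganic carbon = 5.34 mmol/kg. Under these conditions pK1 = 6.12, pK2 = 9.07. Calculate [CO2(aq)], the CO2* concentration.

α₀ = 1 / (1 + K1/[H⁺] + K1K2/[H⁺]²) = 1 / (1 + 10^+1.32 + 10^-0.31)
   = 1 / (1 + 20.893 + 0.48978) = 1/22.383 = 0.04468
[CO2*] = α₀ × DIC = 0.04468 × 5.34 = 0.239 mmol/kg

[CO2*] = 0.239 mmol/kg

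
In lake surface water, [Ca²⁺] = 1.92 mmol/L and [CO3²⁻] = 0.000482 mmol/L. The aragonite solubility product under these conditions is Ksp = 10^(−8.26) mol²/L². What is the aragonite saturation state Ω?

Ω = 0.168

Ksp = 10^(−8.26) = 5.495×10^-9
Ω = [Ca²⁺][CO3²⁻]/Ksp = (1.92×10^-3)(0.000482×10^-3) / 5.495×10^-9 = 0.168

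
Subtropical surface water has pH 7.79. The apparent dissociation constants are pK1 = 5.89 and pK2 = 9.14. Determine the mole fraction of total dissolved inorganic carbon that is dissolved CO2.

α₀ = 1 / (1 + K1/[H⁺] + K1K2/[H⁺]²) = 1 / (1 + 10^+1.90 + 10^+0.55)
   = 1 / (1 + 79.433 + 3.5481) = 1/83.981 = 0.01191

α₀ = 0.0119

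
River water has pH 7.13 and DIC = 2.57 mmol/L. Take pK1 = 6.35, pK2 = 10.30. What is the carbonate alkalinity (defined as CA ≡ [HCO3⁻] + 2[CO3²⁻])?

CA = [HCO3⁻] + 2[CO3²⁻] = (α₁ + 2α₂)·DIC
At pH 7.13: [H⁺]/K1 = 10^-0.78 = 0.16596, K2/[H⁺] = 10^-3.17 = 0.00067608
α₁ = 1/(1 + 0.16596 + 0.00067608) = 1/1.1666 = 0.8572; α₂ = α₁·K2/[H⁺] = 0.0005795
α₁ + 2α₂ = 0.8583
CA = 0.8583 × 2.57 = 2.21 mmol/L

CA = 2.21 mmol/L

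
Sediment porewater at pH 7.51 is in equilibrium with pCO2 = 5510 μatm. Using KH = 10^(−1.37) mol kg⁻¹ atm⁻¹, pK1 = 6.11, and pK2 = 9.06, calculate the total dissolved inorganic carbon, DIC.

DIC = 6.31 mmol/kg

[CO2*] = KH · pCO2 = 10^(−1.37) × 5510×10^-6 = 2.350×10^-4 mol/kg
α₀ = 1/(1 + K1/[H⁺] + K1K2/[H⁺]²) = 1/(1 + 10^+1.40 + 10^-0.15) = 0.03728
DIC = [CO2*]/α₀ = 2.350×10^-4 / 0.03728 = 6.31 mmol/kg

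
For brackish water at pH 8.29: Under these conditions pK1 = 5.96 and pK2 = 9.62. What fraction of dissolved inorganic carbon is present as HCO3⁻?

α₁ = 0.951

α₁ = 1 / (1 + [H⁺]/K1 + K2/[H⁺]) = 1 / (1 + 10^-2.33 + 10^-1.33)
   = 1 / (1 + 0.0046774 + 0.046774) = 1/1.0515 = 0.9511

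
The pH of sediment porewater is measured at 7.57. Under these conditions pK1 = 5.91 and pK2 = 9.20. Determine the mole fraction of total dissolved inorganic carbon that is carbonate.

α₂ = 0.0224

α₂ = 1 / (1 + [H⁺]/K2 + [H⁺]²/(K1K2)) = 1 / (1 + 10^+1.63 + 10^-0.03)
   = 1 / (1 + 42.658 + 0.93325) = 1/44.591 = 0.02243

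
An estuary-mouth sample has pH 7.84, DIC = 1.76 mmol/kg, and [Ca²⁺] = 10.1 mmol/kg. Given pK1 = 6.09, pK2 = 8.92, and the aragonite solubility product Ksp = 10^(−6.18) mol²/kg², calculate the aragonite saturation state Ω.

α₂ = 1 / (1 + [H⁺]/K2 + [H⁺]²/(K1K2)) = 1 / (1 + 10^+1.08 + 10^-0.67)
   = 1 / (1 + 12.023 + 0.21380) = 1/13.236 = 0.07555
[CO3²⁻] = α₂ × DIC = 0.07555 × 1.76 = 0.1330 mmol/kg
Ksp = 10^(−6.18) = 6.607×10^-7
Ω = [Ca²⁺][CO3²⁻]/Ksp = (10.1×10^-3)(1.330×10^-4) / 6.607×10^-7 = 2.03

Ω = 2.03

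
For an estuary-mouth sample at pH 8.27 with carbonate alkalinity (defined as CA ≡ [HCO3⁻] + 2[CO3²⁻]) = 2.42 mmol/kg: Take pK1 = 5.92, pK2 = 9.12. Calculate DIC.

DIC = 2.16 mmol/kg

CA = [HCO3⁻] + 2[CO3²⁻] = (α₁ + 2α₂)·DIC
At pH 8.27: [H⁺]/K1 = 10^-2.35 = 0.0044668, K2/[H⁺] = 10^-0.85 = 0.14125
α₁ = 1/(1 + 0.0044668 + 0.14125) = 1/1.1457 = 0.8728; α₂ = α₁·K2/[H⁺] = 0.1233
α₁ + 2α₂ = 1.1194
DIC = CA / (α₁ + 2α₂) = 2.42 / 1.1194 = 2.16 mmol/kg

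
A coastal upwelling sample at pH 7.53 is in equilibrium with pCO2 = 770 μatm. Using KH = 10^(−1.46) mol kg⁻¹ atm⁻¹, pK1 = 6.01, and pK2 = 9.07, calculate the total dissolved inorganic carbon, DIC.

DIC = 0.936 mmol/kg

[CO2*] = KH · pCO2 = 10^(−1.46) × 770×10^-6 = 2.670×10^-5 mol/kg
α₀ = 1/(1 + K1/[H⁺] + K1K2/[H⁺]²) = 1/(1 + 10^+1.52 + 10^-0.02) = 0.02852
DIC = [CO2*]/α₀ = 2.670×10^-5 / 0.02852 = 0.936 mmol/kg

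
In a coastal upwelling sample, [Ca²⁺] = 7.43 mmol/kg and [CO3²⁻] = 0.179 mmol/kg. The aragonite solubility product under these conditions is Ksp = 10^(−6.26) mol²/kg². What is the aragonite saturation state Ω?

Ksp = 10^(−6.26) = 5.495×10^-7
Ω = [Ca²⁺][CO3²⁻]/Ksp = (7.43×10^-3)(0.179×10^-3) / 5.495×10^-7 = 2.42

Ω = 2.42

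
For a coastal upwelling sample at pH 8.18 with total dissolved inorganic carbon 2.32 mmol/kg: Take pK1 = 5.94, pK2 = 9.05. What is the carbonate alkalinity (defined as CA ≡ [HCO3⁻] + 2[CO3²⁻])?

CA = [HCO3⁻] + 2[CO3²⁻] = (α₁ + 2α₂)·DIC
At pH 8.18: [H⁺]/K1 = 10^-2.24 = 0.0057544, K2/[H⁺] = 10^-0.87 = 0.13490
α₁ = 1/(1 + 0.0057544 + 0.13490) = 1/1.1407 = 0.8767; α₂ = α₁·K2/[H⁺] = 0.1183
α₁ + 2α₂ = 1.1132
CA = 1.1132 × 2.32 = 2.58 mmol/kg

CA = 2.58 mmol/kg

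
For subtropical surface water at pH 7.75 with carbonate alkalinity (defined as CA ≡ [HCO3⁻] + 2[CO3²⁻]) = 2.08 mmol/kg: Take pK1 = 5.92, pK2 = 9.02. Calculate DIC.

DIC = 2.01 mmol/kg

CA = [HCO3⁻] + 2[CO3²⁻] = (α₁ + 2α₂)·DIC
At pH 7.75: [H⁺]/K1 = 10^-1.83 = 0.014791, K2/[H⁺] = 10^-1.27 = 0.053703
α₁ = 1/(1 + 0.014791 + 0.053703) = 1/1.0685 = 0.9359; α₂ = α₁·K2/[H⁺] = 0.05026
α₁ + 2α₂ = 1.0364
DIC = CA / (α₁ + 2α₂) = 2.08 / 1.0364 = 2.01 mmol/kg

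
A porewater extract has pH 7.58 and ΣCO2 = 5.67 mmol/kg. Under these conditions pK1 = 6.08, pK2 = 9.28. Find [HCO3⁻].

[HCO3⁻] = 5.39 mmol/kg

α₁ = 1 / (1 + [H⁺]/K1 + K2/[H⁺]) = 1 / (1 + 10^-1.50 + 10^-1.70)
   = 1 / (1 + 0.031623 + 0.019953) = 1/1.0516 = 0.9510
[HCO3⁻] = α₁ × DIC = 0.9510 × 5.67 = 5.39 mmol/kg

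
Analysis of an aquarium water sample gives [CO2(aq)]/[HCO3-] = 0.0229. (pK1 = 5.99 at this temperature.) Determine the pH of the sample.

pH = 7.63

From K1 = [H⁺][HCO3-]/[CO2(aq)]:  pH = pK1 − log₁₀([CO2(aq)]/[HCO3-])
log₁₀(0.0229) = -1.640
pH = 5.99 − (-1.640) = 7.63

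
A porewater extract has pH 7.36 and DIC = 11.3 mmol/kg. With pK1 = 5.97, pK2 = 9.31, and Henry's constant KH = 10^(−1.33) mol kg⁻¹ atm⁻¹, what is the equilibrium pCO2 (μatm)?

pCO2 = 9360 μatm

α₀ = 1 / (1 + K1/[H⁺] + K1K2/[H⁺]²) = 1 / (1 + 10^+1.39 + 10^-0.56)
   = 1 / (1 + 24.547 + 0.27542) = 1/25.823 = 0.03873
[CO2*] = α₀ × DIC = 0.03873 × 11.3 = 0.4376 mmol/kg
pCO2 = [CO2*]/KH = 4.376×10^-4 / 4.677×10^-2 = 9360 μatm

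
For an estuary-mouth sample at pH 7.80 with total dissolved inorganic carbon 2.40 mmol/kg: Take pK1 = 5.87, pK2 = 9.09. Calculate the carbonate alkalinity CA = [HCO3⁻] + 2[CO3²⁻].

CA = [HCO3⁻] + 2[CO3²⁻] = (α₁ + 2α₂)·DIC
At pH 7.80: [H⁺]/K1 = 10^-1.93 = 0.011749, K2/[H⁺] = 10^-1.29 = 0.051286
α₁ = 1/(1 + 0.011749 + 0.051286) = 1/1.0630 = 0.9407; α₂ = α₁·K2/[H⁺] = 0.04825
α₁ + 2α₂ = 1.0372
CA = 1.0372 × 2.40 = 2.49 mmol/kg

CA = 2.49 mmol/kg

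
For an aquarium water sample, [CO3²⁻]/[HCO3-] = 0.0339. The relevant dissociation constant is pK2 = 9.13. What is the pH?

pH = 7.66

From K2 = [H⁺][CO3²⁻]/[HCO3-]:  pH = pK2 + log₁₀([CO3²⁻]/[HCO3-])
log₁₀(0.0339) = -1.470
pH = 9.13 + (-1.470) = 7.66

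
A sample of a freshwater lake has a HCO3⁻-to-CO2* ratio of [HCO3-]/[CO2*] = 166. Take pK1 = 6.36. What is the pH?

pH = 8.58

From K1 = [H⁺][HCO3-]/[CO2*]:  pH = pK1 + log₁₀([HCO3-]/[CO2*])
log₁₀(166) = +2.220
pH = 6.36 + (+2.220) = 8.58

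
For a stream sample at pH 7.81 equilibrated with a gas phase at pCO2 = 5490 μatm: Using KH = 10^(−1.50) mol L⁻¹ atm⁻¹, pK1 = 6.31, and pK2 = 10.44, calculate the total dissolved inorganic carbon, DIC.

[CO2*] = KH · pCO2 = 10^(−1.50) × 5490×10^-6 = 1.736×10^-4 mol/L
α₀ = 1/(1 + K1/[H⁺] + K1K2/[H⁺]²) = 1/(1 + 10^+1.50 + 10^-1.13) = 0.03058
DIC = [CO2*]/α₀ = 1.736×10^-4 / 0.03058 = 5.68 mmol/L

DIC = 5.68 mmol/L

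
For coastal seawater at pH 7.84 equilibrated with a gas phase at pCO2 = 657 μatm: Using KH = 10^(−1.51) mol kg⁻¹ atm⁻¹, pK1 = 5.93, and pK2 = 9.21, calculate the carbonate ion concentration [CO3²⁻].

[CO2*] = KH · pCO2 = 10^(−1.51) × 657×10^-6 = 2.030×10^-5 mol/kg
α₀ = 1/(1 + K1/[H⁺] + K1K2/[H⁺]²) = 1/(1 + 10^+1.91 + 10^+0.54) = 0.01166
DIC = [CO2*]/α₀ = 2.030×10^-5 / 0.01166 = 1.741 mmol/kg
[CO3²⁻] = α₂·DIC; α₂ = 0.04044, so [CO3²⁻] = 0.04044 × 1.741 = 0.0704 mmol/kg

[CO3²⁻] = 0.0704 mmol/kg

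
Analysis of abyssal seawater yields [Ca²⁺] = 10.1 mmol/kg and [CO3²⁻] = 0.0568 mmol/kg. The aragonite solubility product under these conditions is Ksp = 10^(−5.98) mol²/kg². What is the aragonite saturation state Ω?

Ksp = 10^(−5.98) = 1.047×10^-6
Ω = [Ca²⁺][CO3²⁻]/Ksp = (10.1×10^-3)(0.0568×10^-3) / 1.047×10^-6 = 0.548

Ω = 0.548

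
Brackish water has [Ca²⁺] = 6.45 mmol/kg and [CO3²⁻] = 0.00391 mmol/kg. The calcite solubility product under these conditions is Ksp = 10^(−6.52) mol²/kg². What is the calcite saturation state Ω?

Ksp = 10^(−6.52) = 3.020×10^-7
Ω = [Ca²⁺][CO3²⁻]/Ksp = (6.45×10^-3)(0.00391×10^-3) / 3.020×10^-7 = 0.0835

Ω = 0.0835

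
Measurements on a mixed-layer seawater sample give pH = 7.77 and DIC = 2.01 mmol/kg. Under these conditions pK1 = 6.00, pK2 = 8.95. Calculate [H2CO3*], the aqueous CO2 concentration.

α₀ = 1 / (1 + K1/[H⁺] + K1K2/[H⁺]²) = 1 / (1 + 10^+1.77 + 10^+0.59)
   = 1 / (1 + 58.884 + 3.8905) = 1/63.775 = 0.01568
[CO2*] = α₀ × DIC = 0.01568 × 2.01 = 0.0315 mmol/kg

[CO2*] = 0.0315 mmol/kg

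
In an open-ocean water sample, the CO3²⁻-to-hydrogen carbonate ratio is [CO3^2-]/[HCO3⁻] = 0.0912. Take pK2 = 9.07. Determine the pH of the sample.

From K2 = [H⁺][CO3^2-]/[HCO3⁻]:  pH = pK2 + log₁₀([CO3^2-]/[HCO3⁻])
log₁₀(0.0912) = -1.040
pH = 9.07 + (-1.040) = 8.03

pH = 8.03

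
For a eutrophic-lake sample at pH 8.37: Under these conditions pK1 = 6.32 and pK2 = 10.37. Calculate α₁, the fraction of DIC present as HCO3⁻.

α₁ = 1 / (1 + [H⁺]/K1 + K2/[H⁺]) = 1 / (1 + 10^-2.05 + 10^-2.00)
   = 1 / (1 + 0.0089125 + 0.010000) = 1/1.0189 = 0.9814

α₁ = 0.981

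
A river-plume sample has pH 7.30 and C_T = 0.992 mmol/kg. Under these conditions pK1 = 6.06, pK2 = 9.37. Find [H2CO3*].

[CO2*] = 0.0535 mmol/kg

α₀ = 1 / (1 + K1/[H⁺] + K1K2/[H⁺]²) = 1 / (1 + 10^+1.24 + 10^-0.83)
   = 1 / (1 + 17.378 + 0.14791) = 1/18.526 = 0.05398
[CO2*] = α₀ × DIC = 0.05398 × 0.992 = 0.0535 mmol/kg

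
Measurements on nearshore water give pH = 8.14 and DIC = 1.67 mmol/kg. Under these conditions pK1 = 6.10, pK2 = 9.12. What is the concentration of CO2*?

α₀ = 1 / (1 + K1/[H⁺] + K1K2/[H⁺]²) = 1 / (1 + 10^+2.04 + 10^+1.06)
   = 1 / (1 + 109.65 + 11.482) = 1/122.13 = 0.008188
[CO2*] = α₀ × DIC = 0.008188 × 1.67 = 0.0137 mmol/kg = 13.7 μmol/kg

[CO2*] = 13.7 μmol/kg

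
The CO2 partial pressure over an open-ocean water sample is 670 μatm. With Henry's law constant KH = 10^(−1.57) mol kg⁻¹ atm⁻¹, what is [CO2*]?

[CO2*] = 18.0 μmol/kg

KH = 10^(−1.57) = 2.692×10^-2 mol kg⁻¹ atm⁻¹
[CO2*] = KH · pCO2 = 2.692×10^-2 × 670×10^-6 atm = 1.80×10^-5 mol/kg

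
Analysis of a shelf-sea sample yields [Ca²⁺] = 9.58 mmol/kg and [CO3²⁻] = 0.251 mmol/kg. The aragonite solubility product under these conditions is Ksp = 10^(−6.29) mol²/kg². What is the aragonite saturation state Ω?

Ω = 4.69

Ksp = 10^(−6.29) = 5.129×10^-7
Ω = [Ca²⁺][CO3²⁻]/Ksp = (9.58×10^-3)(0.251×10^-3) / 5.129×10^-7 = 4.69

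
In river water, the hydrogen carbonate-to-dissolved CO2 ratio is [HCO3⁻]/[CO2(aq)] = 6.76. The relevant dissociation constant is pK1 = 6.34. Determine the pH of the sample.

pH = 7.17

From K1 = [H⁺][HCO3⁻]/[CO2(aq)]:  pH = pK1 + log₁₀([HCO3⁻]/[CO2(aq)])
log₁₀(6.76) = +0.830
pH = 6.34 + (+0.830) = 7.17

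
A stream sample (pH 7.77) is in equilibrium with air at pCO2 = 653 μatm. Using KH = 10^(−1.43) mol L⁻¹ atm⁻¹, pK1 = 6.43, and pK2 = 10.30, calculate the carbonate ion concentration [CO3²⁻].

[CO2*] = KH · pCO2 = 10^(−1.43) × 653×10^-6 = 2.426×10^-5 mol/L
α₀ = 1/(1 + K1/[H⁺] + K1K2/[H⁺]²) = 1/(1 + 10^+1.34 + 10^-1.19) = 0.04359
DIC = [CO2*]/α₀ = 2.426×10^-5 / 0.04359 = 0.5566 mmol/L
[CO3²⁻] = α₂·DIC; α₂ = 0.002814, so [CO3²⁻] = 0.002814 × 0.5566 = 0.00157 mmol/L = 1.57 μmol/L

[CO3²⁻] = 1.57 μmol/L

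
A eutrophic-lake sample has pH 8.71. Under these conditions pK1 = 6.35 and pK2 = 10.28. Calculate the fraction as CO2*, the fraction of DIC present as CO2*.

α₀ = 0.00423

α₀ = 1 / (1 + K1/[H⁺] + K1K2/[H⁺]²) = 1 / (1 + 10^+2.36 + 10^+0.79)
   = 1 / (1 + 229.09 + 6.1660) = 1/236.25 = 0.004233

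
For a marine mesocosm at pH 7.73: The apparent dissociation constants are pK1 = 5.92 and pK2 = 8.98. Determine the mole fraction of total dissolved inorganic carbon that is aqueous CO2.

α₀ = 1 / (1 + K1/[H⁺] + K1K2/[H⁺]²) = 1 / (1 + 10^+1.81 + 10^+0.56)
   = 1 / (1 + 64.565 + 3.6308) = 1/69.196 = 0.01445

α₀ = 0.0145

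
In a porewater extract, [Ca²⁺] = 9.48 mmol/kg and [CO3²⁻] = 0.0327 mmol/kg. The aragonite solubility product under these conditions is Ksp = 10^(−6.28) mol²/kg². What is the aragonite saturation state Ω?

Ksp = 10^(−6.28) = 5.248×10^-7
Ω = [Ca²⁺][CO3²⁻]/Ksp = (9.48×10^-3)(0.0327×10^-3) / 5.248×10^-7 = 0.591

Ω = 0.591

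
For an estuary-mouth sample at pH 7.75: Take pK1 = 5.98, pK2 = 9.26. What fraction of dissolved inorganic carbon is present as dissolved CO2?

α₀ = 1 / (1 + K1/[H⁺] + K1K2/[H⁺]²) = 1 / (1 + 10^+1.77 + 10^+0.26)
   = 1 / (1 + 58.884 + 1.8197) = 1/61.704 = 0.01621

α₀ = 0.0162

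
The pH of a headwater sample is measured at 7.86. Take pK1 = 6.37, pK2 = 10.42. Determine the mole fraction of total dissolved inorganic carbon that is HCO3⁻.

α₁ = 1 / (1 + [H⁺]/K1 + K2/[H⁺]) = 1 / (1 + 10^-1.49 + 10^-2.56)
   = 1 / (1 + 0.032359 + 0.0027542) = 1/1.0351 = 0.9661

α₁ = 0.966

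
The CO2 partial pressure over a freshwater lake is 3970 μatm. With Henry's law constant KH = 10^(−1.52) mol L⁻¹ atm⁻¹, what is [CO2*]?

[CO2*] = 120 μmol/L

KH = 10^(−1.52) = 3.020×10^-2 mol L⁻¹ atm⁻¹
[CO2*] = KH · pCO2 = 3.020×10^-2 × 3970×10^-6 atm = 1.20×10^-4 mol/L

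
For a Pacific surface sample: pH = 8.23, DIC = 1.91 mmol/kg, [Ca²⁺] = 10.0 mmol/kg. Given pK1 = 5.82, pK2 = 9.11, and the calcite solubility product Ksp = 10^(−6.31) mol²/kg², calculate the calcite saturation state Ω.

α₂ = 1 / (1 + [H⁺]/K2 + [H⁺]²/(K1K2)) = 1 / (1 + 10^+0.88 + 10^-1.53)
   = 1 / (1 + 7.5858 + 0.029512) = 1/8.6153 = 0.1161
[CO3²⁻] = α₂ × DIC = 0.1161 × 1.91 = 0.2217 mmol/kg
Ksp = 10^(−6.31) = 4.898×10^-7
Ω = [Ca²⁺][CO3²⁻]/Ksp = (10.0×10^-3)(2.217×10^-4) / 4.898×10^-7 = 4.53

Ω = 4.53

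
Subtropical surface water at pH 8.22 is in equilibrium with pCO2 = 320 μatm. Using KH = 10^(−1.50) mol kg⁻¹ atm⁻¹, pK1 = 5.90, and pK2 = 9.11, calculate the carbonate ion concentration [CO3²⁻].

[CO2*] = KH · pCO2 = 10^(−1.50) × 320×10^-6 = 1.012×10^-5 mol/kg
α₀ = 1/(1 + K1/[H⁺] + K1K2/[H⁺]²) = 1/(1 + 10^+2.32 + 10^+1.43) = 0.004222
DIC = [CO2*]/α₀ = 1.012×10^-5 / 0.004222 = 2.397 mmol/kg
[CO3²⁻] = α₂·DIC; α₂ = 0.1136, so [CO3²⁻] = 0.1136 × 2.397 = 0.272 mmol/kg

[CO3²⁻] = 0.272 mmol/kg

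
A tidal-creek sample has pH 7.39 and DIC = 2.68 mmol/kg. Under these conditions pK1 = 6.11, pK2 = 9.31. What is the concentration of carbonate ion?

[CO3²⁻] = 0.0303 mmol/kg

α₂ = 1 / (1 + [H⁺]/K2 + [H⁺]²/(K1K2)) = 1 / (1 + 10^+1.92 + 10^+0.64)
   = 1 / (1 + 83.176 + 4.3652) = 1/88.542 = 0.01129
[CO3²⁻] = α₂ × DIC = 0.01129 × 2.68 = 0.0303 mmol/kg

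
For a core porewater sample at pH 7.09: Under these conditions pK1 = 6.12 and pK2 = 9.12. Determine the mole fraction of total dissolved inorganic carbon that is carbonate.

α₂ = 1 / (1 + [H⁺]/K2 + [H⁺]²/(K1K2)) = 1 / (1 + 10^+2.03 + 10^+1.06)
   = 1 / (1 + 107.15 + 11.482) = 1/119.63 = 0.008359

α₂ = 0.00836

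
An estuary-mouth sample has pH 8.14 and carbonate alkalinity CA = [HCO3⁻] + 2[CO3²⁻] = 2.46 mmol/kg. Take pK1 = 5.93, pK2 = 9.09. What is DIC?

DIC = 2.25 mmol/kg

CA = [HCO3⁻] + 2[CO3²⁻] = (α₁ + 2α₂)·DIC
At pH 8.14: [H⁺]/K1 = 10^-2.21 = 0.0061660, K2/[H⁺] = 10^-0.95 = 0.11220
α₁ = 1/(1 + 0.0061660 + 0.11220) = 1/1.1184 = 0.8942; α₂ = α₁·K2/[H⁺] = 0.1003
α₁ + 2α₂ = 1.0948
DIC = CA / (α₁ + 2α₂) = 2.46 / 1.0948 = 2.25 mmol/kg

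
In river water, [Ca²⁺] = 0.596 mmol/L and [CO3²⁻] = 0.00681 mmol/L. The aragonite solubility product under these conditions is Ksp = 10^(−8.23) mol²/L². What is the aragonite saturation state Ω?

Ksp = 10^(−8.23) = 5.888×10^-9
Ω = [Ca²⁺][CO3²⁻]/Ksp = (0.596×10^-3)(0.00681×10^-3) / 5.888×10^-9 = 0.689

Ω = 0.689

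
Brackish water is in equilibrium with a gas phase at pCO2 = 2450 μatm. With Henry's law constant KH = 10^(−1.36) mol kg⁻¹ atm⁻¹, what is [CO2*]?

KH = 10^(−1.36) = 4.365×10^-2 mol kg⁻¹ atm⁻¹
[CO2*] = KH · pCO2 = 4.365×10^-2 × 2450×10^-6 atm = 1.07×10^-4 mol/kg

[CO2*] = 107 μmol/kg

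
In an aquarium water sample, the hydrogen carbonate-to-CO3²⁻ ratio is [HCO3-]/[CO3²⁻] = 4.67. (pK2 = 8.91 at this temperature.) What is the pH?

pH = 8.24

From K2 = [H⁺][CO3²⁻]/[HCO3-]:  pH = pK2 − log₁₀([HCO3-]/[CO3²⁻])
log₁₀(4.67) = +0.669
pH = 8.91 − (+0.669) = 8.24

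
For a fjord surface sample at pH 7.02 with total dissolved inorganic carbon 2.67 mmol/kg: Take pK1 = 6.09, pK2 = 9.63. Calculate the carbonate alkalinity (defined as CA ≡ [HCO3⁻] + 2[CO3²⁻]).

CA = [HCO3⁻] + 2[CO3²⁻] = (α₁ + 2α₂)·DIC
At pH 7.02: [H⁺]/K1 = 10^-0.93 = 0.11749, K2/[H⁺] = 10^-2.61 = 0.0024547
α₁ = 1/(1 + 0.11749 + 0.0024547) = 1/1.1199 = 0.8929; α₂ = α₁·K2/[H⁺] = 0.002192
α₁ + 2α₂ = 0.8973
CA = 0.8973 × 2.67 = 2.40 mmol/kg

CA = 2.40 mmol/kg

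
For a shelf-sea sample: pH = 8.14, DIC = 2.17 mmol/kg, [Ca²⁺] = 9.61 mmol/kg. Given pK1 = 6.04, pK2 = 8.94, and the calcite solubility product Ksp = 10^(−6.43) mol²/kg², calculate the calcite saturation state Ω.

Ω = 7.63

α₂ = 1 / (1 + [H⁺]/K2 + [H⁺]²/(K1K2)) = 1 / (1 + 10^+0.80 + 10^-1.30)
   = 1 / (1 + 6.3096 + 0.050119) = 1/7.3597 = 0.1359
[CO3²⁻] = α₂ × DIC = 0.1359 × 2.17 = 0.2948 mmol/kg
Ksp = 10^(−6.43) = 3.715×10^-7
Ω = [Ca²⁺][CO3²⁻]/Ksp = (9.61×10^-3)(2.948×10^-4) / 3.715×10^-7 = 7.63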